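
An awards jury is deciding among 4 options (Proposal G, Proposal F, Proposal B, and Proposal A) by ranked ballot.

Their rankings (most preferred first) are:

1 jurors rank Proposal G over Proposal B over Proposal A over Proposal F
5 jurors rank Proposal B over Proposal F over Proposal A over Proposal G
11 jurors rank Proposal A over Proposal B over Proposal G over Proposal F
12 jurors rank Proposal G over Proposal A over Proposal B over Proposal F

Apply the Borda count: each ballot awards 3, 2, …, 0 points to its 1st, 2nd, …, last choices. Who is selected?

Borda scores:
  Proposal G: 3 + 5·0 + 11·1 + 12·3 = 50
  Proposal F: 0 + 5·2 + 11·0 + 12·0 = 10
  Proposal B: 2 + 5·3 + 11·2 + 12·1 = 51
  Proposal A: 1 + 5·1 + 11·3 + 12·2 = 63
Proposal A has the highest total.

Proposal A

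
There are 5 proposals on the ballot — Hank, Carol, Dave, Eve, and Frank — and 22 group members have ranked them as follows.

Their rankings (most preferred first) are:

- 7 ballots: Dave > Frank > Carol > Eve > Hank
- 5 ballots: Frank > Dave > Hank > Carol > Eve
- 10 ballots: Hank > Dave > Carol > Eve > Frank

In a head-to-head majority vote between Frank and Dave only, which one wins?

Ballots ranking Frank above Dave: 5.
Ballots ranking Dave above Frank: 7+10 = 17.
Dave wins the head-to-head, 17–5.

Dave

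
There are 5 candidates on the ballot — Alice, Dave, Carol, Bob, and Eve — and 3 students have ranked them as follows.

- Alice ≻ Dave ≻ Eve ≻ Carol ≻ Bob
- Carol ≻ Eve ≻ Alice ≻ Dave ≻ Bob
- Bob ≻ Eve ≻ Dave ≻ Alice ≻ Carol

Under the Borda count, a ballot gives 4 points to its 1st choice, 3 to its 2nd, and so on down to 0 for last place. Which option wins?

Eve

Borda scores:
  Alice: 4 + 2 + 1 = 7
  Dave: 3 + 1 + 2 = 6
  Carol: 1 + 4 + 0 = 5
  Bob: 0 + 0 + 4 = 4
  Eve: 2 + 3 + 3 = 8
Eve has the highest total.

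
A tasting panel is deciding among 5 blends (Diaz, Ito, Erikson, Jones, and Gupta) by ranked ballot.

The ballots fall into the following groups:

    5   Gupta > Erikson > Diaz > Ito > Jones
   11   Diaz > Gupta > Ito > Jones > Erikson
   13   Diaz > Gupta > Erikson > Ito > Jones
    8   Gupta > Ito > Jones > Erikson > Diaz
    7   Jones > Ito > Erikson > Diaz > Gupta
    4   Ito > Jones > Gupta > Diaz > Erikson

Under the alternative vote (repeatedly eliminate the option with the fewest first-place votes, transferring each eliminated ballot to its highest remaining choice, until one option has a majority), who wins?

Diaz

Round 1: Diaz 24, Gupta 13, Jones 7, Ito 4, Erikson 0. Erikson has the fewest and is eliminated.
Round 2: Diaz 24, Gupta 13, Jones 7, Ito 4. Ito has the fewest and is eliminated.
Round 3: Diaz 24, Gupta 13, Jones 11. Jones has the fewest and is eliminated.
Round 4: Diaz 31, Gupta 17. Diaz has a majority.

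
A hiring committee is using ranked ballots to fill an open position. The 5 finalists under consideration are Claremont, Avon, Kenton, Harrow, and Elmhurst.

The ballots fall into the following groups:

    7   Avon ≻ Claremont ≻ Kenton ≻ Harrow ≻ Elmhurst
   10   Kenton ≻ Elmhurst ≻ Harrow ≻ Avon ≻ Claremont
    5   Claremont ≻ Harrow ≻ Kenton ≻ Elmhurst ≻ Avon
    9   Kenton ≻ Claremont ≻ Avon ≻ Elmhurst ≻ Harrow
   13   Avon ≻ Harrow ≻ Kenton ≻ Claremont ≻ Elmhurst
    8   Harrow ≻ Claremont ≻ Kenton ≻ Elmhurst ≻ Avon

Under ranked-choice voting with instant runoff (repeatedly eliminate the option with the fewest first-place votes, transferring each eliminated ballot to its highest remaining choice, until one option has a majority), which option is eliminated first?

Elmhurst

Round 1: Avon 20, Kenton 19, Harrow 8, Claremont 5, Elmhurst 0. Elmhurst has the fewest and is eliminated.
Round 2: Avon 20, Kenton 19, Harrow 8, Claremont 5. Claremont has the fewest and is eliminated.
Round 3: Avon 20, Kenton 19, Harrow 13. Harrow has the fewest and is eliminated.
Round 4: Kenton 32, Avon 20. Kenton has a majority.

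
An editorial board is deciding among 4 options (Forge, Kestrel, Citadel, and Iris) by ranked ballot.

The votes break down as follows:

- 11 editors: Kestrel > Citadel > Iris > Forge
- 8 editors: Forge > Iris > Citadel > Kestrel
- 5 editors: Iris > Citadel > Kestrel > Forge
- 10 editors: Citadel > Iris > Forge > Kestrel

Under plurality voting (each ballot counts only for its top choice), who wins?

First-place vote totals:
  Forge: 8
  Kestrel: 11
  Citadel: 10
  Iris: 5
Kestrel has the most first-place votes.

Kestrel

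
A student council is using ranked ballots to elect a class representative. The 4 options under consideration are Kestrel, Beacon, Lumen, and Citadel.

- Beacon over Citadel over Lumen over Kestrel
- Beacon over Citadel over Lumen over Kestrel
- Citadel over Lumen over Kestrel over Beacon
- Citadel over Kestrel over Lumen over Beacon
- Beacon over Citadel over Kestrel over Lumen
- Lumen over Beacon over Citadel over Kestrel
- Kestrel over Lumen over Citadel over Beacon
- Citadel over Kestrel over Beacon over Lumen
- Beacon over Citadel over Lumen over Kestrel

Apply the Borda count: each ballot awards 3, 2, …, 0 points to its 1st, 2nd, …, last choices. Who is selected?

Citadel

Borda scores:
  Kestrel: 0 + 0 + 1 + 2 + 1 + 0 + 3 + 2 + 0 = 9
  Beacon: 3 + 3 + 0 + 0 + 3 + 2 + 0 + 1 + 3 = 15
  Lumen: 1 + 1 + 2 + 1 + 0 + 3 + 2 + 0 + 1 = 11
  Citadel: 2 + 2 + 3 + 3 + 2 + 1 + 1 + 3 + 2 = 19
Citadel has the highest total.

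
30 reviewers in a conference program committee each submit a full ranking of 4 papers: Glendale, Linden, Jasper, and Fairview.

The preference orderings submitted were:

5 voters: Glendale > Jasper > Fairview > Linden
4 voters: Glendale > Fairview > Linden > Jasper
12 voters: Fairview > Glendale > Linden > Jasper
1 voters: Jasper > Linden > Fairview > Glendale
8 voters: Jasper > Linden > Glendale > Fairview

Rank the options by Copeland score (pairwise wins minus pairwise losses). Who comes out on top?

Pairwise results:
  Glendale vs Linden: Glendale wins 21–9.
  Glendale vs Jasper: Glendale wins 21–9.
  Glendale vs Fairview: Glendale wins 17–13.
  Linden vs Jasper: Linden wins 16–14.
  Linden vs Fairview: Fairview wins 21–9.
  Jasper vs Fairview: Fairview wins 16–14.
Copeland scores (wins − losses):
  Glendale: 3 − 0 = 3
  Linden: 1 − 2 = -1
  Jasper: 0 − 3 = -3
  Fairview: 2 − 1 = 1
Glendale has the best Copeland score.

Glendale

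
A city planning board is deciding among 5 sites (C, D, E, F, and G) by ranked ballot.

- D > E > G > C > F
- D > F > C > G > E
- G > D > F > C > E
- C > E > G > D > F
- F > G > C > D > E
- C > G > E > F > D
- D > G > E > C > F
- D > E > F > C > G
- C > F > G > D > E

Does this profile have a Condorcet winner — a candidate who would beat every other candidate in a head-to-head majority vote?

Head-to-head results (9 voters total):
C vs D: D wins 5–4.
C vs E: C wins 6–3.
C vs F: C wins 5–4.
C vs G: C wins 5–4.
D vs E: D wins 7–2.
D vs F: D wins 6–3.
D vs G: G wins 5–4.
E vs F: E wins 5–4.
E vs G: G wins 6–3.
F vs G: G wins 5–4.
No candidate beats all others: C beats G beats D beats C, a majority cycle.

No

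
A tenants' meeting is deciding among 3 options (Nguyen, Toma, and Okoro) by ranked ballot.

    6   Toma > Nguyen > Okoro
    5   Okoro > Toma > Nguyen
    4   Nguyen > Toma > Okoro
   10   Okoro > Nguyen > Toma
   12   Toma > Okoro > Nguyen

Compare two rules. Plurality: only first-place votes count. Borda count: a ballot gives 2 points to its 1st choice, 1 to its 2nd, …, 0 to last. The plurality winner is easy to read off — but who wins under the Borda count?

Plurality first-place counts: Nguyen 4, Toma 18, Okoro 15 → Toma.
Borda totals: Nguyen 24, Toma 45, Okoro 42 → Toma.

Toma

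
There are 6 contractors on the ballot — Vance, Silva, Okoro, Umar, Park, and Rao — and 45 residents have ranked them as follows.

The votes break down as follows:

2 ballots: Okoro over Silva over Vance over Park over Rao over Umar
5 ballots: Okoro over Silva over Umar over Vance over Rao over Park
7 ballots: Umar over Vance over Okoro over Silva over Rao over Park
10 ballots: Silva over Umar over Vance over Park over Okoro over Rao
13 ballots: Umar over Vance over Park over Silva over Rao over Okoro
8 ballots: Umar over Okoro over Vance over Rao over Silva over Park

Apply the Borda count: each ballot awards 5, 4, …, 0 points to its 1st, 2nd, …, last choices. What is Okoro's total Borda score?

98

Borda scores:
  Vance: 2·3 + 5·2 + 7·4 + 10·3 + 13·4 + 8·3 = 150
  Silva: 2·4 + 5·4 + 7·2 + 10·5 + 13·2 + 8·1 = 126
  Okoro: 2·5 + 5·5 + 7·3 + 10·1 + 13·0 + 8·4 = 98
  Umar: 2·0 + 5·3 + 7·5 + 10·4 + 13·5 + 8·5 = 195
  Park: 2·2 + 5·0 + 7·0 + 10·2 + 13·3 + 8·0 = 63
  Rao: 2·1 + 5·1 + 7·1 + 10·0 + 13·1 + 8·2 = 43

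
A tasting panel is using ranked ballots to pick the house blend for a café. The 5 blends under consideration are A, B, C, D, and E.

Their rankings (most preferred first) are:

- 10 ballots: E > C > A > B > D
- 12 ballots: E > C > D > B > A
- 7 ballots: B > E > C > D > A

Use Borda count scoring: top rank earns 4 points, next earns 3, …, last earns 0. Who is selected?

Borda scores:
  A: 10·2 + 12·0 + 7·0 = 20
  B: 10·1 + 12·1 + 7·4 = 50
  C: 10·3 + 12·3 + 7·2 = 80
  D: 10·0 + 12·2 + 7·1 = 31
  E: 10·4 + 12·4 + 7·3 = 109
E has the highest total.

E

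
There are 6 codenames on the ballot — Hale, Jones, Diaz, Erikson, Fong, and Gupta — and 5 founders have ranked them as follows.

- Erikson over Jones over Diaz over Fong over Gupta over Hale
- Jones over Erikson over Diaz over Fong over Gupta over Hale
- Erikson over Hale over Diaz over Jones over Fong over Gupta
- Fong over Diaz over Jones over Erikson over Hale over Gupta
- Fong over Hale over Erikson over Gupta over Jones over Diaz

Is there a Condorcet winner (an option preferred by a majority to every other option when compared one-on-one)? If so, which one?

Erikson

Head-to-head results (5 voters total):
Hale vs Jones: Jones wins 3–2.
Hale vs Diaz: Diaz wins 3–2.
Hale vs Erikson: Erikson wins 4–1.
Hale vs Fong: Fong wins 4–1.
Hale vs Gupta: Hale wins 3–2.
Jones vs Diaz: Jones wins 3–2.
Jones vs Erikson: Erikson wins 3–2.
Jones vs Fong: Jones wins 3–2.
Jones vs Gupta: Jones wins 4–1.
Diaz vs Erikson: Erikson wins 4–1.
Diaz vs Fong: Diaz wins 3–2.
Diaz vs Gupta: Diaz wins 4–1.
Erikson vs Fong: Erikson wins 3–2.
Erikson vs Gupta: Erikson wins 5–0.
Fong vs Gupta: Fong wins 5–0.
Erikson beats each rival — Hale (4–1), Jones (3–2), Diaz (4–1), Fong (3–2), Gupta (5–0) — so Erikson is the Condorcet winner.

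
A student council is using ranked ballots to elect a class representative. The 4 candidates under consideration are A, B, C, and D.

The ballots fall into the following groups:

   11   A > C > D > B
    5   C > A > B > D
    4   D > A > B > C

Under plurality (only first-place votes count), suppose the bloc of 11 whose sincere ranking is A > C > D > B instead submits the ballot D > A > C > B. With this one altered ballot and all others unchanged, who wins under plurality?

First-place totals with the altered ballot: A 0, B 0, C 5, D 15.
The switch changes the winner from A to D.

D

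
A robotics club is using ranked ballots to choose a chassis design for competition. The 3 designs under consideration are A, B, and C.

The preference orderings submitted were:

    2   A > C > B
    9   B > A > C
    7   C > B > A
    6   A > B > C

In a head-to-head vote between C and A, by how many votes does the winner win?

Ballots ranking C above A: 7.
Ballots ranking A above C: 2+9+6 = 17.
A wins 17–7, a margin of 10.

10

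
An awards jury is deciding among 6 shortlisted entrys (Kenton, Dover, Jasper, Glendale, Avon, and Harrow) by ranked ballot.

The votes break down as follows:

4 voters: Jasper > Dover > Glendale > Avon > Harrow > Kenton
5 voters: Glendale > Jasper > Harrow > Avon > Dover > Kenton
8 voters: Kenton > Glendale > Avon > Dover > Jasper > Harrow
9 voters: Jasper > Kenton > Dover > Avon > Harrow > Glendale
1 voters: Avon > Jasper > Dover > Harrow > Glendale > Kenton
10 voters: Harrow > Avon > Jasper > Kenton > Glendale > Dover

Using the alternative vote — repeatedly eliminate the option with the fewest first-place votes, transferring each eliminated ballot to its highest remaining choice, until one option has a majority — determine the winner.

Round 1: Jasper 13, Harrow 10, Kenton 8, Glendale 5, Avon 1, Dover 0. Dover has the fewest and is eliminated.
Round 2: Jasper 13, Harrow 10, Kenton 8, Glendale 5, Avon 1. Avon has the fewest and is eliminated.
Round 3: Jasper 14, Harrow 10, Kenton 8, Glendale 5. Glendale has the fewest and is eliminated.
Round 4: Jasper 19, Harrow 10, Kenton 8. Jasper has a majority.

Jasper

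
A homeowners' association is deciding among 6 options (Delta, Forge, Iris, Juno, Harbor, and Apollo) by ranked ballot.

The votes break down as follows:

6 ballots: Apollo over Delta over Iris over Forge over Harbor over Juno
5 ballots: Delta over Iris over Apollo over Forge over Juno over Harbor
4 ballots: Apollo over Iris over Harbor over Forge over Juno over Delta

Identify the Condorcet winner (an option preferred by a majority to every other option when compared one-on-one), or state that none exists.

Apollo

Head-to-head results (15 voters total):
Delta vs Forge: Delta wins 11–4.
Delta vs Iris: Delta wins 11–4.
Delta vs Juno: Delta wins 11–4.
Delta vs Harbor: Delta wins 11–4.
Delta vs Apollo: Apollo wins 10–5.
Forge vs Iris: Iris wins 15–0.
Forge vs Juno: Forge wins 15–0.
Forge vs Harbor: Forge wins 11–4.
Forge vs Apollo: Apollo wins 15–0.
Iris vs Juno: Iris wins 15–0.
Iris vs Harbor: Iris wins 15–0.
Iris vs Apollo: Apollo wins 10–5.
Juno vs Harbor: Harbor wins 10–5.
Juno vs Apollo: Apollo wins 15–0.
Harbor vs Apollo: Apollo wins 15–0.
Apollo beats each rival — Delta (10–5), Forge (15–0), Iris (10–5), Juno (15–0), Harbor (15–0) — so Apollo is the Condorcet winner.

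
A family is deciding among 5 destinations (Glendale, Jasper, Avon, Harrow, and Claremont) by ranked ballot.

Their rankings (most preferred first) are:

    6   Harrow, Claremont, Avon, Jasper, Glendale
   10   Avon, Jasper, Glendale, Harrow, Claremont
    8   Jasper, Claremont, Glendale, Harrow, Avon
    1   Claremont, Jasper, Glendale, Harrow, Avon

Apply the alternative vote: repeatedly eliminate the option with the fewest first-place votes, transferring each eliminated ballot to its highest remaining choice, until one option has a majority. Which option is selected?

Avon

Round 1: Avon 10, Jasper 8, Harrow 6, Claremont 1, Glendale 0. Glendale has the fewest and is eliminated.
Round 2: Avon 10, Jasper 8, Harrow 6, Claremont 1. Claremont has the fewest and is eliminated.
Round 3: Avon 10, Jasper 9, Harrow 6. Harrow has the fewest and is eliminated.
Round 4: Avon 16, Jasper 9. Avon has a majority.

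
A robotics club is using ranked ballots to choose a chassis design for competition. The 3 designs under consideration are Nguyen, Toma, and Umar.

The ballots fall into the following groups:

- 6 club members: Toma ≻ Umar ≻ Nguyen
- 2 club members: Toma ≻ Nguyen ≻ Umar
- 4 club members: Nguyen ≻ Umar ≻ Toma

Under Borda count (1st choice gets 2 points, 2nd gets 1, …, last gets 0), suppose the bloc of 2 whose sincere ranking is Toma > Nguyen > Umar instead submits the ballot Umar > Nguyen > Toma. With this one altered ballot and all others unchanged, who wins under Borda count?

Borda totals with the altered ballot: Nguyen 10, Toma 12, Umar 14.
The switch changes the winner from Toma to Umar.

Umar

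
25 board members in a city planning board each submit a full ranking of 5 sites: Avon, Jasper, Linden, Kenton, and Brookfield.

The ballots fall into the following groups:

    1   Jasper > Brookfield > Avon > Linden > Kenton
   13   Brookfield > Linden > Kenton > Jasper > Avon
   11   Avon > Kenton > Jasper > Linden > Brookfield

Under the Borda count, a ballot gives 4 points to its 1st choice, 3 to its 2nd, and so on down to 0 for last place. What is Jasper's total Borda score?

Borda scores:
  Avon: 2 + 13·0 + 11·4 = 46
  Jasper: 4 + 13·1 + 11·2 = 39
  Linden: 1 + 13·3 + 11·1 = 51
  Kenton: 0 + 13·2 + 11·3 = 59
  Brookfield: 3 + 13·4 + 11·0 = 55

39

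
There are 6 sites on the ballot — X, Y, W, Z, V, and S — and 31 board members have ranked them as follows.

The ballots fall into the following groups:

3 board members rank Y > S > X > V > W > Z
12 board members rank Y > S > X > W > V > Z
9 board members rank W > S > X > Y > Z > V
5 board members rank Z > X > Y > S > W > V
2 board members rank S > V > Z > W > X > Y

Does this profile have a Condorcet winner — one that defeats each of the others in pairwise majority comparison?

No

Head-to-head results (31 voters total):
X vs Y: X wins 16–15.
X vs W: X wins 20–11.
X vs Z: X wins 24–7.
X vs V: X wins 29–2.
X vs S: S wins 26–5.
Y vs W: Y wins 20–11.
Y vs Z: Y wins 24–7.
Y vs V: Y wins 29–2.
Y vs S: Y wins 20–11.
W vs Z: W wins 24–7.
W vs V: W wins 26–5.
W vs S: S wins 22–9.
Z vs V: V wins 17–14.
Z vs S: S wins 26–5.
V vs S: S wins 31–0.
No candidate beats all others: X beats Y beats S beats X, a majority cycle.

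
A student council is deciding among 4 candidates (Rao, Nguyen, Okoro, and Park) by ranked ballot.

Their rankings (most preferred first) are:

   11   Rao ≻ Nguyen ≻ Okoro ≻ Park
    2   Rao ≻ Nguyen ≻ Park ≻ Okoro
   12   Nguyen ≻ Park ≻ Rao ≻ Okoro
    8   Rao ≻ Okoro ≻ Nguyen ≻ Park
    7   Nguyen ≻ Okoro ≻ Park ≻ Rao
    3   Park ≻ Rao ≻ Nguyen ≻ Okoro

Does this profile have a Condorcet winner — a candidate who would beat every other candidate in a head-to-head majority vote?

Head-to-head results (43 voters total):
Rao vs Nguyen: Rao wins 24–19.
Rao vs Okoro: Rao wins 36–7.
Rao vs Park: Park wins 22–21.
Nguyen vs Okoro: Nguyen wins 35–8.
Nguyen vs Park: Nguyen wins 40–3.
Okoro vs Park: Okoro wins 26–17.
No candidate beats all others: Rao beats Nguyen beats Park beats Rao, a majority cycle.

No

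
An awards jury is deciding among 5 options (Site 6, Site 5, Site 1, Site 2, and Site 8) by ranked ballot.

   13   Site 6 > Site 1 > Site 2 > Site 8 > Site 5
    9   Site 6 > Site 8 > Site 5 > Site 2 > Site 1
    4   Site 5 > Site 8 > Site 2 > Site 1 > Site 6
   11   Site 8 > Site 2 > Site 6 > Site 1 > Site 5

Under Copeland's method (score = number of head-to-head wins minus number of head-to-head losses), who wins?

Site 6

Pairwise results:
  Site 6 vs Site 5: Site 6 wins 33–4.
  Site 6 vs Site 1: Site 6 wins 33–4.
  Site 6 vs Site 2: Site 6 wins 22–15.
  Site 6 vs Site 8: Site 6 wins 22–15.
  Site 5 vs Site 1: Site 1 wins 24–13.
  Site 5 vs Site 2: Site 2 wins 24–13.
  Site 5 vs Site 8: Site 8 wins 33–4.
  Site 1 vs Site 2: Site 2 wins 24–13.
  Site 1 vs Site 8: Site 8 wins 24–13.
  Site 2 vs Site 8: Site 8 wins 24–13.
Copeland scores (wins − losses):
  Site 6: 4 − 0 = 4
  Site 5: 0 − 4 = -4
  Site 1: 1 − 3 = -2
  Site 2: 2 − 2 = 0
  Site 8: 3 − 1 = 2
Site 6 has the best Copeland score.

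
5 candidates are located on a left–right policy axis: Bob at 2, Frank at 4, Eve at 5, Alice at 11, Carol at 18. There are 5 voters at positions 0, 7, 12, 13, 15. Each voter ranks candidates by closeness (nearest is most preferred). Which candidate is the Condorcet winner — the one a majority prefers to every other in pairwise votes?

Alice

With single-peaked preferences on a line, the Condorcet winner is the candidate closest to the median voter.
The median voter (position 12) is closest to Alice at 11.
Check: Alice vs Eve — voters closer to Alice: 3 of 5.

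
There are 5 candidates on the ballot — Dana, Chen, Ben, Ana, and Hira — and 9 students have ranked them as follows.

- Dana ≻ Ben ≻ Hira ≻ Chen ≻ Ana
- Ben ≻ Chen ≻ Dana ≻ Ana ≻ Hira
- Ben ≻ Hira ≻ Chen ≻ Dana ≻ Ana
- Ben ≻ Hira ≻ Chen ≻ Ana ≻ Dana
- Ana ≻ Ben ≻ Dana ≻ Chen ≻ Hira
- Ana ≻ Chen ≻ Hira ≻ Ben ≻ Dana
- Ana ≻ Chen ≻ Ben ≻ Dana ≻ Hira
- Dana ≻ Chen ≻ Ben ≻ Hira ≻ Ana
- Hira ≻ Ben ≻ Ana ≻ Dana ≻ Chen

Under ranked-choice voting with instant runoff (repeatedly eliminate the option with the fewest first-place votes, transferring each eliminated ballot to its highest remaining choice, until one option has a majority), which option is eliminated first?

Round 1: Ben 3, Ana 3, Dana 2, Hira 1, Chen 0. Chen has the fewest and is eliminated.
Round 2: Ben 3, Ana 3, Dana 2, Hira 1. Hira has the fewest and is eliminated.
Round 3: Ben 4, Ana 3, Dana 2. Dana has the fewest and is eliminated.
Round 4: Ben 6, Ana 3. Ben has a majority.

Chen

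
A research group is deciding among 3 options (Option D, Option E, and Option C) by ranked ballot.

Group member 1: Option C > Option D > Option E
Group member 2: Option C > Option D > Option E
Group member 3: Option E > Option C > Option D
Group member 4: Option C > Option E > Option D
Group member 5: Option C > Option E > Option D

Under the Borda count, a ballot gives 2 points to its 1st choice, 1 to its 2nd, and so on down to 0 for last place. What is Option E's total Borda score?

Borda scores:
  Option D: 1 + 1 + 0 + 0 + 0 = 2
  Option E: 0 + 0 + 2 + 1 + 1 = 4
  Option C: 2 + 2 + 1 + 2 + 2 = 9

4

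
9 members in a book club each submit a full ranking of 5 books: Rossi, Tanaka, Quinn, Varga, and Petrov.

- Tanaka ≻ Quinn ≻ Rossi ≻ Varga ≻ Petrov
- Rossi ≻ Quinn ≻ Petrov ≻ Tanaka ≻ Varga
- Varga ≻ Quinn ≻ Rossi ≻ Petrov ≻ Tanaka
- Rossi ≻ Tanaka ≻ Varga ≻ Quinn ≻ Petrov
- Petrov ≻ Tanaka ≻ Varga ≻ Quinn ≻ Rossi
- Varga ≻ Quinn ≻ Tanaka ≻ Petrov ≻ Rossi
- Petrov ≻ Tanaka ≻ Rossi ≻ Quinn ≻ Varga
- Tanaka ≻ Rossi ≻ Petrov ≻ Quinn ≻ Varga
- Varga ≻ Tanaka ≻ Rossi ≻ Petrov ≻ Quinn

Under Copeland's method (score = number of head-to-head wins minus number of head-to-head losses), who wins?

Tanaka

Pairwise results:
  Rossi vs Tanaka: Tanaka wins 6–3.
  Rossi vs Quinn: Rossi wins 5–4.
  Rossi vs Varga: Rossi wins 5–4.
  Rossi vs Petrov: Rossi wins 6–3.
  Tanaka vs Quinn: Tanaka wins 6–3.
  Tanaka vs Varga: Tanaka wins 6–3.
  Tanaka vs Petrov: Tanaka wins 5–4.
  Quinn vs Varga: Varga wins 5–4.
  Quinn vs Petrov: Quinn wins 5–4.
  Varga vs Petrov: Varga wins 5–4.
Copeland scores (wins − losses):
  Rossi: 3 − 1 = 2
  Tanaka: 4 − 0 = 4
  Quinn: 1 − 3 = -2
  Varga: 2 − 2 = 0
  Petrov: 0 − 4 = -4
Tanaka has the best Copeland score.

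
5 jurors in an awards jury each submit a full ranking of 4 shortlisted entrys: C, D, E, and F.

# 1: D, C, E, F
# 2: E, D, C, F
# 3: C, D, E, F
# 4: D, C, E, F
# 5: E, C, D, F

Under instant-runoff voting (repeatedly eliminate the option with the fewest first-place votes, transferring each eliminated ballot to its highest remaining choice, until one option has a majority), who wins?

Round 1: D 2, E 2, C 1, F 0. F has the fewest and is eliminated.
Round 2: D 2, E 2, C 1. C has the fewest and is eliminated.
Round 3: D 3, E 2. D has a majority.

D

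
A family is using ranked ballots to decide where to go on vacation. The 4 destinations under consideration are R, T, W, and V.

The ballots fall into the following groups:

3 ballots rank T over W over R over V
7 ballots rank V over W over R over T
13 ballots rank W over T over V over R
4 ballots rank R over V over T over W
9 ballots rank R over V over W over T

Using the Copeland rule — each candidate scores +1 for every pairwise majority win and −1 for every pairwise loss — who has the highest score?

V

Pairwise results:
  R vs T: R wins 20–16.
  R vs W: W wins 23–13.
  R vs V: V wins 20–16.
  T vs W: W wins 29–7.
  T vs V: V wins 20–16.
  W vs V: V wins 20–16.
Copeland scores (wins − losses):
  R: 1 − 2 = -1
  T: 0 − 3 = -3
  W: 2 − 1 = 1
  V: 3 − 0 = 3
V has the best Copeland score.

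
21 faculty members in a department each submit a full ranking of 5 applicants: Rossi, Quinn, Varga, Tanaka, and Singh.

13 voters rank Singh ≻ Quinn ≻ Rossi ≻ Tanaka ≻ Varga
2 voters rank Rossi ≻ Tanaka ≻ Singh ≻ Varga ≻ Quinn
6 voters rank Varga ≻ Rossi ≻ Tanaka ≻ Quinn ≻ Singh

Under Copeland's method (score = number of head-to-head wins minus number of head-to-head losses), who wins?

Singh

Pairwise results:
  Rossi vs Quinn: Quinn wins 13–8.
  Rossi vs Varga: Rossi wins 15–6.
  Rossi vs Tanaka: Rossi wins 21–0.
  Rossi vs Singh: Singh wins 13–8.
  Quinn vs Varga: Quinn wins 13–8.
  Quinn vs Tanaka: Quinn wins 13–8.
  Quinn vs Singh: Singh wins 15–6.
  Varga vs Tanaka: Tanaka wins 15–6.
  Varga vs Singh: Singh wins 15–6.
  Tanaka vs Singh: Singh wins 13–8.
Copeland scores (wins − losses):
  Rossi: 2 − 2 = 0
  Quinn: 3 − 1 = 2
  Varga: 0 − 4 = -4
  Tanaka: 1 − 3 = -2
  Singh: 4 − 0 = 4
Singh has the best Copeland score.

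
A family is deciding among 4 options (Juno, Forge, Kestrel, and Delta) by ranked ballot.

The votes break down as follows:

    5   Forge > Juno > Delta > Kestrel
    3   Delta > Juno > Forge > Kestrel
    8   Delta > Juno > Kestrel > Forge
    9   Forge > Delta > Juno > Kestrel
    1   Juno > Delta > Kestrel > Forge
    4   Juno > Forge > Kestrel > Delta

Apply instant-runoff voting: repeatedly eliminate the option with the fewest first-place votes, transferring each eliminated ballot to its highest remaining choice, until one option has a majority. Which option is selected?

Round 1: Forge 14, Delta 11, Juno 5, Kestrel 0. Kestrel has the fewest and is eliminated.
Round 2: Forge 14, Delta 11, Juno 5. Juno has the fewest and is eliminated.
Round 3: Forge 18, Delta 12. Forge has a majority.

Forge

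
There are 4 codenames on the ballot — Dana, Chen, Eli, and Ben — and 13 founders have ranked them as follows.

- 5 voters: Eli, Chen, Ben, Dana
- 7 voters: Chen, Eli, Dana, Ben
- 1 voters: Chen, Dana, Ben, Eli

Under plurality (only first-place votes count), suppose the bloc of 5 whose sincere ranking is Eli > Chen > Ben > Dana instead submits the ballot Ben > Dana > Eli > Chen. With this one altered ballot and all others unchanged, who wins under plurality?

Chen

First-place totals with the altered ballot: Dana 0, Chen 8, Eli 0, Ben 5.
The winner is unchanged: still Chen.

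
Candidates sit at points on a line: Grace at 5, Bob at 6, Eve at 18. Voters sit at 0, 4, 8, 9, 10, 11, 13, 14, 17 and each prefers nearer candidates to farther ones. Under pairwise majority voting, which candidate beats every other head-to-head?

With single-peaked preferences on a line, the Condorcet winner is the candidate closest to the median voter.
The median voter (position 10) is closest to Bob at 6.
Check: Bob vs Eve — voters closer to Bob: 6 of 9.

Bob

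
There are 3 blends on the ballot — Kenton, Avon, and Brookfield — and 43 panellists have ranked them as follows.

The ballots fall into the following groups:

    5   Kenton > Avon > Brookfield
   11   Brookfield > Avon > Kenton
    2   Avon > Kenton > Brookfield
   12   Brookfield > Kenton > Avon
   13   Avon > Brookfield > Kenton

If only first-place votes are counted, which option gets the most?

Brookfield

First-place vote totals:
  Kenton: 5
  Avon: 15
  Brookfield: 23
Brookfield has the most first-place votes.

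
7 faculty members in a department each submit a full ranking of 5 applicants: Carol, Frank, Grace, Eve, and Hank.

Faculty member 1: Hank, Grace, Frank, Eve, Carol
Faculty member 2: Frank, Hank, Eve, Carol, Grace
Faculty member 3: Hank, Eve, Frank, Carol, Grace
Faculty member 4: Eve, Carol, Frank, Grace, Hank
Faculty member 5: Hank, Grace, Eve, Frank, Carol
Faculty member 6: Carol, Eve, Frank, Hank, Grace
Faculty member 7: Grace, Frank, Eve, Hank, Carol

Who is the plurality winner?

Hank

First-place vote totals:
  Carol: 1
  Frank: 1
  Grace: 1
  Eve: 1
  Hank: 3
Hank has the most first-place votes.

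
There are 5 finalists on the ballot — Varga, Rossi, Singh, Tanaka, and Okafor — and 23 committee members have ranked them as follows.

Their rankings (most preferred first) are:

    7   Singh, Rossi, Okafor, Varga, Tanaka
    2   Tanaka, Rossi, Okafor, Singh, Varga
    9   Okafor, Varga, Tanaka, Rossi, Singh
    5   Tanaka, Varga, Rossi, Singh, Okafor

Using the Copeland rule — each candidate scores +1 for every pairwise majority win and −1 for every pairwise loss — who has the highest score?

Varga

Pairwise results:
  Varga vs Rossi: Varga wins 14–9.
  Varga vs Singh: Varga wins 14–9.
  Varga vs Tanaka: Varga wins 16–7.
  Varga vs Okafor: Okafor wins 18–5.
  Rossi vs Singh: Rossi wins 16–7.
  Rossi vs Tanaka: Tanaka wins 16–7.
  Rossi vs Okafor: Rossi wins 14–9.
  Singh vs Tanaka: Tanaka wins 16–7.
  Singh vs Okafor: Singh wins 12–11.
  Tanaka vs Okafor: Okafor wins 16–7.
Copeland scores (wins − losses):
  Varga: 3 − 1 = 2
  Rossi: 2 − 2 = 0
  Singh: 1 − 3 = -2
  Tanaka: 2 − 2 = 0
  Okafor: 2 − 2 = 0
Varga has the best Copeland score.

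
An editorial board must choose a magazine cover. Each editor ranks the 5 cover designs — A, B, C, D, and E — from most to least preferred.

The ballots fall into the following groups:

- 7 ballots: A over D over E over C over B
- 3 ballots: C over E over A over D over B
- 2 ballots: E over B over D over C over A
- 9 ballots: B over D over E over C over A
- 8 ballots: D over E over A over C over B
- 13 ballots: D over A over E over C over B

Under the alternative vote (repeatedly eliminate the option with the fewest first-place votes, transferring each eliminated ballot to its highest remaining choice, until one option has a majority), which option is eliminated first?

E

Round 1: D 21, B 9, A 7, C 3, E 2. E has the fewest and is eliminated.
Round 2: D 21, B 11, A 7, C 3. C has the fewest and is eliminated.
Round 3: D 21, B 11, A 10. A has the fewest and is eliminated.
Round 4: D 31, B 11. D has a majority.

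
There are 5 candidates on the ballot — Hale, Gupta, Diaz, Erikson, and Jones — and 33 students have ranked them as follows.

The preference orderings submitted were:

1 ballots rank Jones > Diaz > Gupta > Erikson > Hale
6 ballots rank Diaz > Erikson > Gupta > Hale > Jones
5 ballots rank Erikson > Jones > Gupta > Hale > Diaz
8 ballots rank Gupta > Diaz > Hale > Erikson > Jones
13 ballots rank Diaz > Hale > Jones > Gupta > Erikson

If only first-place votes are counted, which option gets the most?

First-place vote totals:
  Hale: 0
  Gupta: 8
  Diaz: 19
  Erikson: 5
  Jones: 1
Diaz has the most first-place votes.

Diaz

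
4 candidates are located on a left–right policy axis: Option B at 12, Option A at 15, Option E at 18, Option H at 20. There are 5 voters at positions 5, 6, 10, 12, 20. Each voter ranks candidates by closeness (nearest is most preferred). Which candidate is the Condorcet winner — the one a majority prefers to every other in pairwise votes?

Option B

With single-peaked preferences on a line, the Condorcet winner is the candidate closest to the median voter.
The median voter (position 10) is closest to Option B at 12.
Check: Option B vs Option A — voters closer to Option B: 4 of 5.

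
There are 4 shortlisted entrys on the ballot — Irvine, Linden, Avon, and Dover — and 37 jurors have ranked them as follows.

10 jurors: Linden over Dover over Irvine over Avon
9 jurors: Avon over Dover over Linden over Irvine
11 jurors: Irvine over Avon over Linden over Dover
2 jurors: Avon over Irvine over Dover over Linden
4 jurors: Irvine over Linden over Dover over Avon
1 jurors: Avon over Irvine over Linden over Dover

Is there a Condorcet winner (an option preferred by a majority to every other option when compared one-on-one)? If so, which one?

No Condorcet winner

Head-to-head results (37 voters total):
Irvine vs Linden: Linden wins 19–18.
Irvine vs Avon: Irvine wins 25–12.
Irvine vs Dover: Dover wins 19–18.
Linden vs Avon: Avon wins 23–14.
Linden vs Dover: Linden wins 26–11.
Avon vs Dover: Avon wins 23–14.
No candidate beats all others: Irvine beats Avon beats Linden beats Irvine, a majority cycle.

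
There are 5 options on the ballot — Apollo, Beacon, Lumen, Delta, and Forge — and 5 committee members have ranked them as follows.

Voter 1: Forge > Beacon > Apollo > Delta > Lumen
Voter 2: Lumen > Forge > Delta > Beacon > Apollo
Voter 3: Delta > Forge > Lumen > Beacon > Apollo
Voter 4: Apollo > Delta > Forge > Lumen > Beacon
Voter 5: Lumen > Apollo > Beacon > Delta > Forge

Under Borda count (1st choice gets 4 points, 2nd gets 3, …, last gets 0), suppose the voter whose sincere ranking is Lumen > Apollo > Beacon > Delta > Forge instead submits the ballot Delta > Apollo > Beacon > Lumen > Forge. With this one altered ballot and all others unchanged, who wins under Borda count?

Borda totals with the altered ballot: Apollo 9, Beacon 7, Lumen 8, Delta 14, Forge 12.
The switch changes the winner from Forge to Delta.

Delta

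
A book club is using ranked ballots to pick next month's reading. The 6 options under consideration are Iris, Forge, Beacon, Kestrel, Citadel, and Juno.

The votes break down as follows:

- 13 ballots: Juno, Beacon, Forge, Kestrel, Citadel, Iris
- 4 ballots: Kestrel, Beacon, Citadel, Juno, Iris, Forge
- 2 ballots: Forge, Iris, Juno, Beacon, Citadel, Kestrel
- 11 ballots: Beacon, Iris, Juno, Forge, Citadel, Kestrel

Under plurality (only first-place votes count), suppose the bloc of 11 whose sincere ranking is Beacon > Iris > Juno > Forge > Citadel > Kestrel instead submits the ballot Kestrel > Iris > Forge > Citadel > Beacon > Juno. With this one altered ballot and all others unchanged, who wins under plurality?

First-place totals with the altered ballot: Iris 0, Forge 2, Beacon 0, Kestrel 15, Citadel 0, Juno 13.
The switch changes the winner from Juno to Kestrel.

Kestrel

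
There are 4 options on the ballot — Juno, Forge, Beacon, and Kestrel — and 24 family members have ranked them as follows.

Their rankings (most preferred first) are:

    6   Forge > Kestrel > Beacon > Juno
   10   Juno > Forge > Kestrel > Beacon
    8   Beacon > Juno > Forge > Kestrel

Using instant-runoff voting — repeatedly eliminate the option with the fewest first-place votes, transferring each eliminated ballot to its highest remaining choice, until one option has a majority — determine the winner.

Beacon

Round 1: Juno 10, Beacon 8, Forge 6, Kestrel 0. Kestrel has the fewest and is eliminated.
Round 2: Juno 10, Beacon 8, Forge 6. Forge has the fewest and is eliminated.
Round 3: Beacon 14, Juno 10. Beacon has a majority.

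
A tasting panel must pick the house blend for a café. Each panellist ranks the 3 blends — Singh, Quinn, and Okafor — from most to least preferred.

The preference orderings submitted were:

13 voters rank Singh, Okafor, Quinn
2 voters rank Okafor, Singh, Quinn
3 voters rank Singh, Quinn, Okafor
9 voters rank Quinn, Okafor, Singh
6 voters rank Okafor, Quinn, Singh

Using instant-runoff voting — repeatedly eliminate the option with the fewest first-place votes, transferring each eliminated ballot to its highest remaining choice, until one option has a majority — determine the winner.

Round 1: Singh 16, Quinn 9, Okafor 8. Okafor has the fewest and is eliminated.
Round 2: Singh 18, Quinn 15. Singh has a majority.

Singh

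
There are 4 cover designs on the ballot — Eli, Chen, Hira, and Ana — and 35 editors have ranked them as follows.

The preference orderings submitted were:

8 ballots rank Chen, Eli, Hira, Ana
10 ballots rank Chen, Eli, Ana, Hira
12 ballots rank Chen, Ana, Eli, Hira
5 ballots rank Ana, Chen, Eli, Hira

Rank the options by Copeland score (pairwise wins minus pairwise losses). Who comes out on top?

Chen

Pairwise results:
  Eli vs Chen: Chen wins 35–0.
  Eli vs Hira: Eli wins 35–0.
  Eli vs Ana: Eli wins 18–17.
  Chen vs Hira: Chen wins 35–0.
  Chen vs Ana: Chen wins 30–5.
  Hira vs Ana: Ana wins 27–8.
Copeland scores (wins − losses):
  Eli: 2 − 1 = 1
  Chen: 3 − 0 = 3
  Hira: 0 − 3 = -3
  Ana: 1 − 2 = -1
Chen has the best Copeland score.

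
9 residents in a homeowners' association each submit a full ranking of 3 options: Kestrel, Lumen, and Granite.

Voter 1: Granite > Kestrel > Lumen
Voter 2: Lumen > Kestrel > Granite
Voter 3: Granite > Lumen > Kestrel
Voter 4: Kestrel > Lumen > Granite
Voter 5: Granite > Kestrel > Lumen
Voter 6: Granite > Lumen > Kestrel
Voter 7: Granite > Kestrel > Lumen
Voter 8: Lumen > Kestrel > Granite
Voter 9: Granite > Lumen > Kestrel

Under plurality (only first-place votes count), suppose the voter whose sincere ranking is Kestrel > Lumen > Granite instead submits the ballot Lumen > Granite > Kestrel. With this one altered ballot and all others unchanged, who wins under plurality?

First-place totals with the altered ballot: Kestrel 0, Lumen 3, Granite 6.
The winner is unchanged: still Granite.

Granite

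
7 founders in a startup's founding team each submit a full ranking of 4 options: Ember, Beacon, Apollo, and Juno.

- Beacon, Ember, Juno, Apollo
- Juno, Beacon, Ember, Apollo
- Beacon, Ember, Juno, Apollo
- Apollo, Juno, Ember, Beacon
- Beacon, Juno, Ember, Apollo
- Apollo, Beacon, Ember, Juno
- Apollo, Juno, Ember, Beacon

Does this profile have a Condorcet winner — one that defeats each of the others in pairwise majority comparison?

Yes

Head-to-head results (7 voters total):
Ember vs Beacon: Beacon wins 5–2.
Ember vs Apollo: Ember wins 4–3.
Ember vs Juno: Juno wins 4–3.
Beacon vs Apollo: Beacon wins 4–3.
Beacon vs Juno: Beacon wins 4–3.
Apollo vs Juno: Juno wins 4–3.
Beacon beats each rival — Ember (5–2), Apollo (4–3), Juno (4–3) — so Beacon is the Condorcet winner.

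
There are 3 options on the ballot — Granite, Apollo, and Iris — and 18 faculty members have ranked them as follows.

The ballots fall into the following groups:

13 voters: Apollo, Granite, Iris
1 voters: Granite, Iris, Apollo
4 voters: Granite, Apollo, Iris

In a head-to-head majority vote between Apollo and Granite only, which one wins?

Ballots ranking Apollo above Granite: 13.
Ballots ranking Granite above Apollo: 1+4 = 5.
Apollo wins the head-to-head, 13–5.

Apollo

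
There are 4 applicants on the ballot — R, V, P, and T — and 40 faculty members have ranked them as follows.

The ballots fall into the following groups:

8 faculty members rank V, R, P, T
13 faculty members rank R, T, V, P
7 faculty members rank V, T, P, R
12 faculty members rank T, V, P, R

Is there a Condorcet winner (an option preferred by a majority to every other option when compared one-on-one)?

No

Head-to-head results (40 voters total):
R vs V: V wins 27–13.
R vs P: R wins 21–19.
R vs T: R wins 21–19.
V vs P: V wins 40–0.
V vs T: T wins 25–15.
P vs T: T wins 32–8.
No candidate beats all others: R beats T beats V beats R, a majority cycle.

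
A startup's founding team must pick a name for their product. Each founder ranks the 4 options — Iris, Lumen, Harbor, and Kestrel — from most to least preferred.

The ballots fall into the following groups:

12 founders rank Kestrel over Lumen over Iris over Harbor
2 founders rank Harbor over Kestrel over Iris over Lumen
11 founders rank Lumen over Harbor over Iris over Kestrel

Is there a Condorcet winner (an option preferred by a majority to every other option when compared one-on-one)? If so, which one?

Head-to-head results (25 voters total):
Iris vs Lumen: Lumen wins 23–2.
Iris vs Harbor: Harbor wins 13–12.
Iris vs Kestrel: Kestrel wins 14–11.
Lumen vs Harbor: Lumen wins 23–2.
Lumen vs Kestrel: Kestrel wins 14–11.
Harbor vs Kestrel: Harbor wins 13–12.
No candidate beats all others: Lumen beats Harbor beats Kestrel beats Lumen, a majority cycle.

No Condorcet winner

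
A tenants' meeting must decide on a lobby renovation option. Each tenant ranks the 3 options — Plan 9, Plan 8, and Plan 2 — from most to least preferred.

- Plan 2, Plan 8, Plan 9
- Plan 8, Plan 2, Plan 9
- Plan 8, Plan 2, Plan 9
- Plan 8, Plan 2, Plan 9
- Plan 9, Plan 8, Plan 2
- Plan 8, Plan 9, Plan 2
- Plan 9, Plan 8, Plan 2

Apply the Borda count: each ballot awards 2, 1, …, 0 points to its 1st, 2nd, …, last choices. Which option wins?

Plan 8

Borda scores:
  Plan 9: 0 + 0 + 0 + 0 + 2 + 1 + 2 = 5
  Plan 8: 1 + 2 + 2 + 2 + 1 + 2 + 1 = 11
  Plan 2: 2 + 1 + 1 + 1 + 0 + 0 + 0 = 5
Plan 8 has the highest total.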